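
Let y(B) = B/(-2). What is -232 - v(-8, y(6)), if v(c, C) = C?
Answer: -229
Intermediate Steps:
y(B) = -B/2 (y(B) = B*(-1/2) = -B/2)
-232 - v(-8, y(6)) = -232 - (-1)*6/2 = -232 - 1*(-3) = -232 + 3 = -229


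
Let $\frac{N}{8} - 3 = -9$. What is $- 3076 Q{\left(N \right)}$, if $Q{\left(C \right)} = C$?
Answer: $147648$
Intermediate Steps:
$N = -48$ ($N = 24 + 8 \left(-9\right) = 24 - 72 = -48$)
$- 3076 Q{\left(N \right)} = \left(-3076\right) \left(-48\right) = 147648$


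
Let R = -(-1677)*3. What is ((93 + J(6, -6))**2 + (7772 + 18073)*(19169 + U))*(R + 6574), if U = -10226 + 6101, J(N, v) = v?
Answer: 4512253187145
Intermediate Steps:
U = -4125
R = 5031 (R = -39*(-129) = 5031)
((93 + J(6, -6))**2 + (7772 + 18073)*(19169 + U))*(R + 6574) = ((93 - 6)**2 + (7772 + 18073)*(19169 - 4125))*(5031 + 6574) = (87**2 + 25845*15044)*11605 = (7569 + 388812180)*11605 = 388819749*11605 = 4512253187145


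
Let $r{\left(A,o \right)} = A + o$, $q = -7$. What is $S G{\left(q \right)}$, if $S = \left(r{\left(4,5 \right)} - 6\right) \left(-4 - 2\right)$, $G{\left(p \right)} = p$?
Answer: $126$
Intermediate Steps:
$S = -18$ ($S = \left(\left(4 + 5\right) - 6\right) \left(-4 - 2\right) = \left(9 - 6\right) \left(-6\right) = 3 \left(-6\right) = -18$)
$S G{\left(q \right)} = \left(-18\right) \left(-7\right) = 126$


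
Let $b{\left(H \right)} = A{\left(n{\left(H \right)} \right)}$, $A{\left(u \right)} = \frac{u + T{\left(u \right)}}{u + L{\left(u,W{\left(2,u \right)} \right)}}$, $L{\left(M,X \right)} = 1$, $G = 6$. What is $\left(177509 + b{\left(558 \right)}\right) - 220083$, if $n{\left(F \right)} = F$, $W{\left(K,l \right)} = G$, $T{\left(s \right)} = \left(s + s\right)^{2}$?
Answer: $- \frac{22552852}{559} \approx -40345.0$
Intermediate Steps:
$T{\left(s \right)} = 4 s^{2}$ ($T{\left(s \right)} = \left(2 s\right)^{2} = 4 s^{2}$)
$W{\left(K,l \right)} = 6$
$A{\left(u \right)} = \frac{u + 4 u^{2}}{1 + u}$ ($A{\left(u \right)} = \frac{u + 4 u^{2}}{u + 1} = \frac{u + 4 u^{2}}{1 + u}$)
$b{\left(H \right)} = \frac{H \left(1 + 4 H\right)}{1 + H}$
$\left(177509 + b{\left(558 \right)}\right) - 220083 = \left(177509 + \frac{558 \left(1 + 4 \cdot 558\right)}{1 + 558}\right) - 220083 = \left(177509 + \frac{558 \left(1 + 2232\right)}{559}\right) - 220083 = \left(177509 + 558 \cdot \frac{1}{559} \cdot 2233\right) - 220083 = \left(177509 + \frac{1246014}{559}\right) - 220083 = \frac{100473545}{559} - 220083 = - \frac{22552852}{559}$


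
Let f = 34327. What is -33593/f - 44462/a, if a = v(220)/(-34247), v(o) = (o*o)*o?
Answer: 2359622058149/16614268000 ≈ 142.02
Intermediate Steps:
v(o) = o**3 (v(o) = o**2*o = o**3)
a = -10648000/34247 (a = 220**3/(-34247) = 10648000*(-1/34247) = -10648000/34247 ≈ -310.92)
-33593/f - 44462/a = -33593/34327 - 44462/(-10648000/34247) = -33593*1/34327 - 44462*(-34247/10648000) = -33593/34327 + 69213187/484000 = 2359622058149/16614268000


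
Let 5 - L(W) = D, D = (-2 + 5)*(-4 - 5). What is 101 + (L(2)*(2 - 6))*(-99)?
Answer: 12773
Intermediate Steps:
D = -27 (D = 3*(-9) = -27)
L(W) = 32 (L(W) = 5 - 1*(-27) = 5 + 27 = 32)
101 + (L(2)*(2 - 6))*(-99) = 101 + (32*(2 - 6))*(-99) = 101 + (32*(-4))*(-99) = 101 - 128*(-99) = 101 + 12672 = 12773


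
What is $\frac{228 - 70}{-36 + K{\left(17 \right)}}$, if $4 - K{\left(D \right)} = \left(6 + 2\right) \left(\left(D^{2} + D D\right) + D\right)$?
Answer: $- \frac{79}{2396} \approx -0.032972$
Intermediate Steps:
$K{\left(D \right)} = 4 - 16 D^{2} - 8 D$ ($K{\left(D \right)} = 4 - \left(6 + 2\right) \left(\left(D^{2} + D D\right) + D\right) = 4 - 8 \left(\left(D^{2} + D^{2}\right) + D\right) = 4 - 8 \left(2 D^{2} + D\right) = 4 - 8 \left(D + 2 D^{2}\right) = 4 - \left(8 D + 16 D^{2}\right) = 4 - 16 D^{2} - 8 D$)
$\frac{228 - 70}{-36 + K{\left(17 \right)}} = \frac{228 - 70}{-36 - \left(132 + 4624\right)} = \frac{158}{-36 - 4756} = \frac{158}{-4792} = 158 \left(- \frac{1}{4792}\right) = - \frac{79}{2396}$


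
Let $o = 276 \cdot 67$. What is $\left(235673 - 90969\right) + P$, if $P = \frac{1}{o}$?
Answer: $\frac{2675866369}{18492} \approx 1.447 \cdot 10^{5}$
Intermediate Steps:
$o = 18492$
$P = \frac{1}{18492} \approx 5.4077 \cdot 10^{-5}$
$\left(235673 - 90969\right) + P = \left(235673 - 90969\right) + \frac{1}{18492} = 144704 + \frac{1}{18492} = \frac{2675866369}{18492}$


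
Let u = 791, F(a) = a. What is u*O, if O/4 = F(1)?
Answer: 3164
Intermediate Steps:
O = 4 (O = 4*1 = 4)
u*O = 791*4 = 3164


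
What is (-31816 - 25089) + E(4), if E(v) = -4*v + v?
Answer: -56917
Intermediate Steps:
E(v) = -3*v
(-31816 - 25089) + E(4) = (-31816 - 25089) - 3*4 = -56905 - 12 = -56917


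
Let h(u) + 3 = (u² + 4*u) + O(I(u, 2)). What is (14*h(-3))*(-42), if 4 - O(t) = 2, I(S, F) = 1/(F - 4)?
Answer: 2352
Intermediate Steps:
I(S, F) = 1/(-4 + F)
O(t) = 2 (O(t) = 4 - 1*2 = 4 - 2 = 2)
h(u) = -1 + u² + 4*u (h(u) = -3 + ((u² + 4*u) + 2) = -3 + (2 + u² + 4*u) = -1 + u² + 4*u)
(14*h(-3))*(-42) = (14*(-1 + (-3)² + 4*(-3)))*(-42) = (14*(-1 + 9 - 12))*(-42) = (14*(-4))*(-42) = -56*(-42) = 2352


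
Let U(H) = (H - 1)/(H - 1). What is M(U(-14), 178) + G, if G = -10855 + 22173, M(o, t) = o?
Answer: 11319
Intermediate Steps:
U(H) = 1 (U(H) = (-1 + H)/(-1 + H) = 1)
G = 11318
M(U(-14), 178) + G = 1 + 11318 = 11319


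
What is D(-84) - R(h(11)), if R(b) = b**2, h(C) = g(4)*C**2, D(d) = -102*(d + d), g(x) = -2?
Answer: -41428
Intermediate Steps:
D(d) = -204*d
h(C) = -2*C**2
D(-84) - R(h(11)) = -204*(-84) - (-2*11**2)**2 = 17136 - (-2*121)**2 = 17136 - 1*(-242)**2 = 17136 - 1*58564 = 17136 - 58564 = -41428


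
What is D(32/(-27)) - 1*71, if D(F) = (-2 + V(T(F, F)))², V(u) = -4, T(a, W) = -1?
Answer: -35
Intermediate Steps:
D(F) = 36 (D(F) = (-2 - 4)² = (-6)² = 36)
D(32/(-27)) - 1*71 = 36 - 1*71 = 36 - 71 = -35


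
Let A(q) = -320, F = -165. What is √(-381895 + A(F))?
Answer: I*√382215 ≈ 618.24*I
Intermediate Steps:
√(-381895 + A(F)) = √(-381895 - 320) = √(-382215) = I*√382215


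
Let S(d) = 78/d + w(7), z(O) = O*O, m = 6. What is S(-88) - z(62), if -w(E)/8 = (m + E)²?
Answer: -228663/44 ≈ -5196.9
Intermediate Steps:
z(O) = O²
w(E) = -8*(6 + E)²
S(d) = -1352 + 78/d (S(d) = 78/d - 8*(6 + 7)² = 78/d - 8*13² = 78/d - 8*169 = 78/d - 1352 = -1352 + 78/d)
S(-88) - z(62) = (-1352 + 78/(-88)) - 1*62² = (-1352 + 78*(-1/88)) - 1*3844 = (-1352 - 39/44) - 3844 = -59527/44 - 3844 = -228663/44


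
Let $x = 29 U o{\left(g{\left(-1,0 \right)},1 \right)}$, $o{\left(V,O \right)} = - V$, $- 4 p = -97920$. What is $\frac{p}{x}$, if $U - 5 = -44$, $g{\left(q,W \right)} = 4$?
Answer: $\frac{2040}{377} \approx 5.4111$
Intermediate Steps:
$p = 24480$ ($p = \left(- \frac{1}{4}\right) \left(-97920\right) = 24480$)
$U = -39$ ($U = 5 - 44 = -39$)
$x = 4524$ ($x = 29 \left(-39\right) \left(\left(-1\right) 4\right) = \left(-1131\right) \left(-4\right) = 4524$)
$\frac{p}{x} = \frac{24480}{4524} = 24480 \cdot \frac{1}{4524} = \frac{2040}{377}$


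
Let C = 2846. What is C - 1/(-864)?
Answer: 2458945/864 ≈ 2846.0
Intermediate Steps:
C - 1/(-864) = 2846 - 1/(-864) = 2846 - 1*(-1/864) = 2846 + 1/864 = 2458945/864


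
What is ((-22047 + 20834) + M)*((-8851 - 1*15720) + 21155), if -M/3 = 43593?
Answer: 450884672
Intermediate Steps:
M = -130779 (M = -3*43593 = -130779)
((-22047 + 20834) + M)*((-8851 - 1*15720) + 21155) = ((-22047 + 20834) - 130779)*((-8851 - 1*15720) + 21155) = (-1213 - 130779)*((-8851 - 15720) + 21155) = -131992*(-24571 + 21155) = -131992*(-3416) = 450884672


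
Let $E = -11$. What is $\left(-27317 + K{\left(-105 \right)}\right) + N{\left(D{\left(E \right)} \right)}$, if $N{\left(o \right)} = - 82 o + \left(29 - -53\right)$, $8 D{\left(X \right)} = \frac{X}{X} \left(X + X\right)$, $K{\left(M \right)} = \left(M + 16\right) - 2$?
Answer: $- \frac{54201}{2} \approx -27101.0$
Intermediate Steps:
$K{\left(M \right)} = 14 + M$ ($K{\left(M \right)} = \left(16 + M\right) - 2 = 14 + M$)
$D{\left(X \right)} = \frac{X}{4}$ ($D{\left(X \right)} = \frac{\frac{X}{X} \left(X + X\right)}{8} = \frac{1 \cdot 2 X}{8} = \frac{2 X}{8} = \frac{X}{4}$)
$N{\left(o \right)} = 82 - 82 o$ ($N{\left(o \right)} = - 82 o + \left(29 + 53\right) = - 82 o + 82 = 82 - 82 o$)
$\left(-27317 + K{\left(-105 \right)}\right) + N{\left(D{\left(E \right)} \right)} = \left(-27317 + \left(14 - 105\right)\right) - \left(-82 + 82 \cdot \frac{1}{4} \left(-11\right)\right) = \left(-27317 - 91\right) + \left(82 - - \frac{451}{2}\right) = -27408 + \left(82 + \frac{451}{2}\right) = -27408 + \frac{615}{2} = - \frac{54201}{2}$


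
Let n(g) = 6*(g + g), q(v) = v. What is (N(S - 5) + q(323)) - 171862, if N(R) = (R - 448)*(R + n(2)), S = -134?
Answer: -104034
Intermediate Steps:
n(g) = 12*g (n(g) = 6*(2*g) = 12*g)
N(R) = (-448 + R)*(24 + R) (N(R) = (R - 448)*(R + 12*2) = (-448 + R)*(R + 24) = (-448 + R)*(24 + R))
(N(S - 5) + q(323)) - 171862 = ((-10752 + (-134 - 5)² - 424*(-134 - 5)) + 323) - 171862 = ((-10752 + (-139)² - 424*(-139)) + 323) - 171862 = ((-10752 + 19321 + 58936) + 323) - 171862 = (67505 + 323) - 171862 = 67828 - 171862 = -104034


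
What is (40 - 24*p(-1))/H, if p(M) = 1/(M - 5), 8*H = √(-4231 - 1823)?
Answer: -176*I*√6054/3027 ≈ -4.524*I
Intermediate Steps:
H = I*√6054/8 (H = √(-4231 - 1823)/8 = √(-6054)/8 = (I*√6054)/8 = I*√6054/8 ≈ 9.7259*I)
p(M) = 1/(-5 + M)
(40 - 24*p(-1))/H = (40 - 24/(-5 - 1))/((I*√6054/8)) = (40 - 24/(-6))*(-4*I*√6054/3027) = (40 - 24*(-⅙))*(-4*I*√6054/3027) = (40 + 4)*(-4*I*√6054/3027) = 44*(-4*I*√6054/3027) = -176*I*√6054/3027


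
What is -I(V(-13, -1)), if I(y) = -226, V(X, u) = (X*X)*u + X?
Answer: 226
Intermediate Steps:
V(X, u) = X + u*X² (V(X, u) = X²*u + X = u*X² + X = X + u*X²)
-I(V(-13, -1)) = -1*(-226) = 226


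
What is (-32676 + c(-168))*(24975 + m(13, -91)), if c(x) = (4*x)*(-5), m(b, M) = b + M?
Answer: -729880452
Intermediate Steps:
m(b, M) = M + b
c(x) = -20*x
(-32676 + c(-168))*(24975 + m(13, -91)) = (-32676 - 20*(-168))*(24975 + (-91 + 13)) = (-32676 + 3360)*(24975 - 78) = -29316*24897 = -729880452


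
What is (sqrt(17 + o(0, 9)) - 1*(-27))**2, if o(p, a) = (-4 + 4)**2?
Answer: (27 + sqrt(17))**2 ≈ 968.65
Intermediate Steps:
o(p, a) = 0 (o(p, a) = 0**2 = 0)
(sqrt(17 + o(0, 9)) - 1*(-27))**2 = (sqrt(17 + 0) - 1*(-27))**2 = (sqrt(17) + 27)**2 = (27 + sqrt(17))**2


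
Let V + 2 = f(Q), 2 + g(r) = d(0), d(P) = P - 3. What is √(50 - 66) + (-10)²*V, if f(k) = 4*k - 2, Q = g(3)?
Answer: -2400 + 4*I ≈ -2400.0 + 4.0*I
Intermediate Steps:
d(P) = -3 + P
g(r) = -5 (g(r) = -2 + (-3 + 0) = -2 - 3 = -5)
Q = -5
f(k) = -2 + 4*k
V = -24 (V = -2 + (-2 + 4*(-5)) = -2 + (-2 - 20) = -2 - 22 = -24)
√(50 - 66) + (-10)²*V = √(50 - 66) + (-10)²*(-24) = √(-16) + 100*(-24) = 4*I - 2400 = -2400 + 4*I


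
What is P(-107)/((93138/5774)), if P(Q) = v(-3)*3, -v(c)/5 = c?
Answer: 43305/15523 ≈ 2.7897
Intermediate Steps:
v(c) = -5*c
P(Q) = 45 (P(Q) = -5*(-3)*3 = 15*3 = 45)
P(-107)/((93138/5774)) = 45/((93138/5774)) = 45/((93138*(1/5774))) = 45/(46569/2887) = 45*(2887/46569) = 43305/15523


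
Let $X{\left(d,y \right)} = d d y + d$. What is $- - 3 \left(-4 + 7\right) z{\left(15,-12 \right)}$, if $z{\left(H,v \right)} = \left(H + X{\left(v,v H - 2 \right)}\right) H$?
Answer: $-3537675$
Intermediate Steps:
$X{\left(d,y \right)} = d + y d^{2}$ ($X{\left(d,y \right)} = d^{2} y + d = y d^{2} + d = d + y d^{2}$)
$z{\left(H,v \right)} = H \left(H + v \left(1 + v \left(-2 + H v\right)\right)\right)$ ($z{\left(H,v \right)} = \left(H + v \left(1 + v \left(v H - 2\right)\right)\right) H = \left(H + v \left(1 + v \left(H v - 2\right)\right)\right) H = \left(H + v \left(1 + v \left(-2 + H v\right)\right)\right) H = H \left(H + v \left(1 + v \left(-2 + H v\right)\right)\right)$)
$- - 3 \left(-4 + 7\right) z{\left(15,-12 \right)} = - - 3 \left(-4 + 7\right) 15 \left(15 - 12 \left(1 - 12 \left(-2 + 15 \left(-12\right)\right)\right)\right) = - \left(-3\right) 3 \cdot 15 \left(15 - 12 \left(1 - 12 \left(-2 - 180\right)\right)\right) = - \left(-9\right) 15 \left(15 - 12 \left(1 - -2184\right)\right) = - \left(-9\right) 15 \left(15 - 12 \left(1 + 2184\right)\right) = - \left(-9\right) 15 \left(15 - 26220\right) = - \left(-9\right) 15 \left(-26205\right) = - \left(-9\right) \left(-393075\right) = \left(-1\right) 3537675 = -3537675$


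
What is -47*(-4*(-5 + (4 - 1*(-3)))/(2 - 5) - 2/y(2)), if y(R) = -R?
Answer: -517/3 ≈ -172.33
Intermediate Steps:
-47*(-4*(-5 + (4 - 1*(-3)))/(2 - 5) - 2/y(2)) = -47*(-4*(-5 + (4 - 1*(-3)))/(2 - 5) - 2/((-1*2))) = -47*(-4/((-3/(-5 + (4 + 3)))) - 2/(-2)) = -47*(-4/((-3/(-5 + 7))) - 2*(-½)) = -47*(-4/((-3/2)) + 1) = -47*(-4/((-3*½)) + 1) = -47*(-4/(-3/2) + 1) = -47*(-4*(-⅔) + 1) = -47*(8/3 + 1) = -47*11/3 = -517/3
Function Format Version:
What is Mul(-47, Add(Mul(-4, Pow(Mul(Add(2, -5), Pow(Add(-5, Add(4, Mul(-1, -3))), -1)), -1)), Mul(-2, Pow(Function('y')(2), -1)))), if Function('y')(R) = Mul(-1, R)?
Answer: Rational(-517, 3) ≈ -172.33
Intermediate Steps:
Mul(-47, Add(Mul(-4, Pow(Mul(Add(2, -5), Pow(Add(-5, Add(4, Mul(-1, -3))), -1)), -1)), Mul(-2, Pow(Function('y')(2), -1)))) = Mul(-47, Add(Mul(-4, Pow(Mul(Add(2, -5), Pow(Add(-5, Add(4, Mul(-1, -3))), -1)), -1)), Mul(-2, Pow(Mul(-1, 2), -1)))) = Mul(-47, Add(Mul(-4, Pow(Mul(-3, Pow(Add(-5, Add(4, 3)), -1)), -1)), Mul(-2, Pow(-2, -1)))) = Mul(-47, Add(Mul(-4, Pow(Mul(-3, Pow(Add(-5, 7), -1)), -1)), Mul(-2, Rational(-1, 2)))) = Mul(-47, Add(Mul(-4, Pow(Mul(-3, Pow(2, -1)), -1)), 1)) = Mul(-47, Add(Mul(-4, Pow(Mul(-3, Rational(1, 2)), -1)), 1)) = Mul(-47, Add(Mul(-4, Pow(Rational(-3, 2), -1)), 1)) = Mul(-47, Add(Mul(-4, Rational(-2, 3)), 1)) = Mul(-47, Add(Rational(8, 3), 1)) = Mul(-47, Rational(11, 3)) = Rational(-517, 3)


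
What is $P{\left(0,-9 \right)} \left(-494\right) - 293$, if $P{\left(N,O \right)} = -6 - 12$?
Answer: $8599$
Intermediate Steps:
$P{\left(N,O \right)} = -18$ ($P{\left(N,O \right)} = -6 - 12 = -18$)
$P{\left(0,-9 \right)} \left(-494\right) - 293 = \left(-18\right) \left(-494\right) - 293 = 8892 - 293 = 8599$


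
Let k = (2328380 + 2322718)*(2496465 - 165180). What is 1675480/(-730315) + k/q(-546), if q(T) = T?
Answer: -263961036920633501/13291733 ≈ -1.9859e+10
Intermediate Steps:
k = 10843035000930 (k = 4651098*2331285 = 10843035000930)
1675480/(-730315) + k/q(-546) = 1675480/(-730315) + 10843035000930/(-546) = 1675480*(-1/730315) + 10843035000930*(-1/546) = -335096/146063 - 1807172500155/91 = -263961036920633501/13291733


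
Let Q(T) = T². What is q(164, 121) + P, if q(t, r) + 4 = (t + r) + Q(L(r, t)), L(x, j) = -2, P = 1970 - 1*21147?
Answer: -18892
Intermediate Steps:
P = -19177 (P = 1970 - 21147 = -19177)
q(t, r) = r + t (q(t, r) = -4 + ((t + r) + (-2)²) = -4 + ((r + t) + 4) = -4 + (4 + r + t) = r + t)
q(164, 121) + P = (121 + 164) - 19177 = 285 - 19177 = -18892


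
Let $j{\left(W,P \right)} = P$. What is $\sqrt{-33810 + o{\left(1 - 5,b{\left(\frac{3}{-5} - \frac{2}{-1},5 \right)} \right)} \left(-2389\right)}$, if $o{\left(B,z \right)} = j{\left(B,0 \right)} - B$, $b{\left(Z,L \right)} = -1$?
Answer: $i \sqrt{43366} \approx 208.25 i$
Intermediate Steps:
$o{\left(B,z \right)} = - B$ ($o{\left(B,z \right)} = 0 - B = - B$)
$\sqrt{-33810 + o{\left(1 - 5,b{\left(\frac{3}{-5} - \frac{2}{-1},5 \right)} \right)} \left(-2389\right)} = \sqrt{-33810 + - (1 - 5) \left(-2389\right)} = \sqrt{-33810 + \left(-1\right) \left(-4\right) \left(-2389\right)} = \sqrt{-33810 + 4 \left(-2389\right)} = \sqrt{-33810 - 9556} = \sqrt{-43366} = i \sqrt{43366}$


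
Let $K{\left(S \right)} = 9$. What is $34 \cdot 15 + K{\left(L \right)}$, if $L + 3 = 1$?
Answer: $519$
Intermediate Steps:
$L = -2$ ($L = -3 + 1 = -2$)
$34 \cdot 15 + K{\left(L \right)} = 34 \cdot 15 + 9 = 510 + 9 = 519$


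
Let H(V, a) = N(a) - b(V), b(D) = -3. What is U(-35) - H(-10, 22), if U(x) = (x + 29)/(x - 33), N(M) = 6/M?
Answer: -1191/374 ≈ -3.1845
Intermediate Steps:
U(x) = (29 + x)/(-33 + x)
H(V, a) = 3 + 6/a (H(V, a) = 6/a - 1*(-3) = 6/a + 3 = 3 + 6/a)
U(-35) - H(-10, 22) = (29 - 35)/(-33 - 35) - (3 + 6/22) = -6/(-68) - (3 + 6*(1/22)) = -1/68*(-6) - (3 + 3/11) = 3/34 - 1*36/11 = 3/34 - 36/11 = -1191/374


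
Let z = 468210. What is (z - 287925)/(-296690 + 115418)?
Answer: -8585/8632 ≈ -0.99456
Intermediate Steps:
(z - 287925)/(-296690 + 115418) = (468210 - 287925)/(-296690 + 115418) = 180285/(-181272) = 180285*(-1/181272) = -8585/8632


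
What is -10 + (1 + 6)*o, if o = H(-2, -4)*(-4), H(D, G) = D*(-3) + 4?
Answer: -290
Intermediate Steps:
H(D, G) = 4 - 3*D (H(D, G) = -3*D + 4 = 4 - 3*D)
o = -40 (o = (4 - 3*(-2))*(-4) = (4 + 6)*(-4) = 10*(-4) = -40)
-10 + (1 + 6)*o = -10 + (1 + 6)*(-40) = -10 + 7*(-40) = -10 - 280 = -290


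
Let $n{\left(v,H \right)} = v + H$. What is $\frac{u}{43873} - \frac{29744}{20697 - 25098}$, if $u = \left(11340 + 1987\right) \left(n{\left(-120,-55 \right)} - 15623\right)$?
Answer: $- \frac{925281343834}{193085073} \approx -4792.1$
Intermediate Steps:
$n{\left(v,H \right)} = H + v$
$u = -210539946$ ($u = \left(11340 + 1987\right) \left(\left(-55 - 120\right) - 15623\right) = 13327 \left(-175 - 15623\right) = 13327 \left(-15798\right) = -210539946$)
$\frac{u}{43873} - \frac{29744}{20697 - 25098} = - \frac{210539946}{43873} - \frac{29744}{20697 - 25098} = \left(-210539946\right) \frac{1}{43873} - \frac{29744}{20697 - 25098} = - \frac{210539946}{43873} - \frac{29744}{-4401} = - \frac{210539946}{43873} - - \frac{29744}{4401} = - \frac{210539946}{43873} + \frac{29744}{4401} = - \frac{925281343834}{193085073}$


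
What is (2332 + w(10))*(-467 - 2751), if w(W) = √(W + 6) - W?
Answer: -7485068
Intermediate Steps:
w(W) = √(6 + W) - W
(2332 + w(10))*(-467 - 2751) = (2332 + (√(6 + 10) - 1*10))*(-467 - 2751) = (2332 + (√16 - 10))*(-3218) = (2332 + (4 - 10))*(-3218) = (2332 - 6)*(-3218) = 2326*(-3218) = -7485068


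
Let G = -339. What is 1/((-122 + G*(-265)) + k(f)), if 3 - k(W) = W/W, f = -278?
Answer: 1/89715 ≈ 1.1146e-5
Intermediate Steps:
k(W) = 2 (k(W) = 3 - W/W = 3 - 1*1 = 3 - 1 = 2)
1/((-122 + G*(-265)) + k(f)) = 1/((-122 - 339*(-265)) + 2) = 1/((-122 + 89835) + 2) = 1/(89713 + 2) = 1/89715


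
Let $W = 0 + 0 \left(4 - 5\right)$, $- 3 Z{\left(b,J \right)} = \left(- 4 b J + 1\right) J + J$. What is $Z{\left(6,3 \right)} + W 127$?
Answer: $70$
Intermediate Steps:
$Z{\left(b,J \right)} = - \frac{J}{3} - \frac{J \left(1 - 4 J b\right)}{3}$ ($Z{\left(b,J \right)} = - \frac{\left(- 4 b J + 1\right) J + J}{3} = - \frac{\left(- 4 J b + 1\right) J + J}{3} = - \frac{\left(1 - 4 J b\right) J + J}{3} = - \frac{J \left(1 - 4 J b\right) + J}{3} = - \frac{J + J \left(1 - 4 J b\right)}{3} = - \frac{J}{3} - \frac{J \left(1 - 4 J b\right)}{3}$)
$W = 0$ ($W = 0 + 0 \left(4 - 5\right) = 0 + 0 \left(-1\right) = 0 + 0 = 0$)
$Z{\left(6,3 \right)} + W 127 = \frac{2}{3} \cdot 3 \left(-1 + 2 \cdot 3 \cdot 6\right) + 0 \cdot 127 = \frac{2}{3} \cdot 3 \left(-1 + 36\right) + 0 = \frac{2}{3} \cdot 3 \cdot 35 + 0 = 70 + 0 = 70$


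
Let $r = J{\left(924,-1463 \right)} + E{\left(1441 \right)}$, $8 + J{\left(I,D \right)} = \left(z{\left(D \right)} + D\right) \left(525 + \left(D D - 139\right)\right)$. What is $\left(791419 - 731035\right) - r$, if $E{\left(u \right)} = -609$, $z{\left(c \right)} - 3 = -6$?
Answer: $3138407831$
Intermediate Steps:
$z{\left(c \right)} = -3$ ($z{\left(c \right)} = 3 - 6 = -3$)
$J{\left(I,D \right)} = -8 + \left(-3 + D\right) \left(386 + D^{2}\right)$ ($J{\left(I,D \right)} = -8 + \left(-3 + D\right) \left(525 + \left(D D - 139\right)\right) = -8 + \left(-3 + D\right) \left(525 + \left(D^{2} - 139\right)\right) = -8 + \left(-3 + D\right) \left(525 + \left(-139 + D^{2}\right)\right) = -8 + \left(-3 + D\right) \left(386 + D^{2}\right)$)
$r = -3138347447$ ($r = \left(-1166 + \left(-1463\right)^{3} - 3 \left(-1463\right)^{2} + 386 \left(-1463\right)\right) - 609 = \left(-1166 - 3131359847 - 6421107 - 564718\right) - 609 = -3138346838 - 609 = -3138347447$)
$\left(791419 - 731035\right) - r = \left(791419 - 731035\right) - -3138347447 = \left(791419 - 731035\right) + 3138347447 = 60384 + 3138347447 = 3138407831$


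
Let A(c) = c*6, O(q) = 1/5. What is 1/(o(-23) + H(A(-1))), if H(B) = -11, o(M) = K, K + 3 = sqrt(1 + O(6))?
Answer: -35/487 - sqrt(30)/974 ≈ -0.077492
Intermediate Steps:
O(q) = 1/5
K = -3 + sqrt(30)/5 (K = -3 + sqrt(1 + 1/5) = -3 + sqrt(6/5) = -3 + sqrt(30)/5 ≈ -1.9046)
o(M) = -3 + sqrt(30)/5
A(c) = 6*c
1/(o(-23) + H(A(-1))) = 1/((-3 + sqrt(30)/5) - 11) = 1/(-14 + sqrt(30)/5)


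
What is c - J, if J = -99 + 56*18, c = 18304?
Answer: 17395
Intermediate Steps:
J = 909 (J = -99 + 1008 = 909)
c - J = 18304 - 1*909 = 18304 - 909 = 17395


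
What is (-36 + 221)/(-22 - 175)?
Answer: -185/197 ≈ -0.93909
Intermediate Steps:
(-36 + 221)/(-22 - 175) = 185/(-197) = 185*(-1/197) = -185/197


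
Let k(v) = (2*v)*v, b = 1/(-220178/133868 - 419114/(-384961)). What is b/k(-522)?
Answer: -1840498541/557696702860236 ≈ -3.3002e-6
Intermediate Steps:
b = -3680997082/2046713579 (b = 1/(-220178*1/133868 - 419114*(-1/384961)) = 1/(-15727/9562 + 419114/384961) = 1/(-2046713579/3680997082) = -3680997082/2046713579 ≈ -1.7985)
k(v) = 2*v**2
b/k(-522) = -3680997082/(2046713579*(2*(-522)**2)) = -3680997082/(2046713579*(2*272484)) = -3680997082/2046713579/544968 = -3680997082/2046713579*1/544968 = -1840498541/557696702860236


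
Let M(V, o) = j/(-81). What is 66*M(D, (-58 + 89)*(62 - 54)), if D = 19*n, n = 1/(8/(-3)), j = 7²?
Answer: -1078/27 ≈ -39.926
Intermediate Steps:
j = 49
n = -3/8 (n = 1/(8*(-⅓)) = 1/(-8/3) = -3/8 ≈ -0.37500)
D = -57/8 (D = 19*(-3/8) = -57/8 ≈ -7.1250)
M(V, o) = -49/81 (M(V, o) = 49/(-81) = 49*(-1/81) = -49/81)
66*M(D, (-58 + 89)*(62 - 54)) = 66*(-49/81) = -1078/27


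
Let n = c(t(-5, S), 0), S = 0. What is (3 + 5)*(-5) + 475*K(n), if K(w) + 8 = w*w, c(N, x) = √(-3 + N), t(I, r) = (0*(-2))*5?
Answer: -5265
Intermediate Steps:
t(I, r) = 0 (t(I, r) = 0*5 = 0)
n = I*√3 (n = √(-3 + 0) = √(-3) = I*√3 ≈ 1.732*I)
K(w) = -8 + w² (K(w) = -8 + w*w = -8 + w²)
(3 + 5)*(-5) + 475*K(n) = (3 + 5)*(-5) + 475*(-8 + (I*√3)²) = 8*(-5) + 475*(-8 - 3) = -40 + 475*(-11) = -40 - 5225 = -5265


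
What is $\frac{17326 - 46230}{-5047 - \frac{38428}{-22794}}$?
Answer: $\frac{329418888}{57501445} \approx 5.7289$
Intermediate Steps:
$\frac{17326 - 46230}{-5047 - \frac{38428}{-22794}} = - \frac{28904}{-5047 - - \frac{19214}{11397}} = - \frac{28904}{-5047 + \frac{19214}{11397}} = - \frac{28904}{- \frac{57501445}{11397}} = \left(-28904\right) \left(- \frac{11397}{57501445}\right) = \frac{329418888}{57501445}$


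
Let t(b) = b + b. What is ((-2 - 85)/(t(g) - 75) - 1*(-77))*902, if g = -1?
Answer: 493312/7 ≈ 70473.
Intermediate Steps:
t(b) = 2*b
((-2 - 85)/(t(g) - 75) - 1*(-77))*902 = ((-2 - 85)/(2*(-1) - 75) - 1*(-77))*902 = (-87/(-2 - 75) + 77)*902 = (-87/(-77) + 77)*902 = (-87*(-1/77) + 77)*902 = (87/77 + 77)*902 = (6016/77)*902 = 493312/7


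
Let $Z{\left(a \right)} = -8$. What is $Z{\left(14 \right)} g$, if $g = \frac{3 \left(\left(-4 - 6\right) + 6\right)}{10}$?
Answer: $\frac{48}{5} \approx 9.6$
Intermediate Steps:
$g = - \frac{6}{5}$ ($g = 3 \left(\left(-4 - 6\right) + 6\right) \frac{1}{10} = 3 \left(-10 + 6\right) \frac{1}{10} = 3 \left(-4\right) \frac{1}{10} = \left(-12\right) \frac{1}{10} = - \frac{6}{5} \approx -1.2$)
$Z{\left(14 \right)} g = \left(-8\right) \left(- \frac{6}{5}\right) = \frac{48}{5}$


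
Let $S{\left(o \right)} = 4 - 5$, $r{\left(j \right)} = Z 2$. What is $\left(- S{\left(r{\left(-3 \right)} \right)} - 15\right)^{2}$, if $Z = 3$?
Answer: $196$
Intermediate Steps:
$r{\left(j \right)} = 6$ ($r{\left(j \right)} = 3 \cdot 2 = 6$)
$S{\left(o \right)} = -1$
$\left(- S{\left(r{\left(-3 \right)} \right)} - 15\right)^{2} = \left(\left(-1\right) \left(-1\right) - 15\right)^{2} = \left(1 - 15\right)^{2} = \left(-14\right)^{2} = 196$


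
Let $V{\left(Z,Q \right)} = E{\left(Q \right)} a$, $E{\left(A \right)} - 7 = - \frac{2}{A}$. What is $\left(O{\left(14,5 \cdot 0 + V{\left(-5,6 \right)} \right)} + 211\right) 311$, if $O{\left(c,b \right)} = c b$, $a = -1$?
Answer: $\frac{109783}{3} \approx 36594.0$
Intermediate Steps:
$E{\left(A \right)} = 7 - \frac{2}{A}$
$V{\left(Z,Q \right)} = -7 + \frac{2}{Q}$ ($V{\left(Z,Q \right)} = \left(7 - \frac{2}{Q}\right) \left(-1\right) = -7 + \frac{2}{Q}$)
$O{\left(c,b \right)} = b c$
$\left(O{\left(14,5 \cdot 0 + V{\left(-5,6 \right)} \right)} + 211\right) 311 = \left(\left(5 \cdot 0 - \left(7 - \frac{2}{6}\right)\right) 14 + 211\right) 311 = \left(\left(0 + \left(-7 + 2 \cdot \frac{1}{6}\right)\right) 14 + 211\right) 311 = \left(\left(0 + \left(-7 + \frac{1}{3}\right)\right) 14 + 211\right) 311 = \left(\left(0 - \frac{20}{3}\right) 14 + 211\right) 311 = \left(\left(- \frac{20}{3}\right) 14 + 211\right) 311 = \left(- \frac{280}{3} + 211\right) 311 = \frac{353}{3} \cdot 311 = \frac{109783}{3}$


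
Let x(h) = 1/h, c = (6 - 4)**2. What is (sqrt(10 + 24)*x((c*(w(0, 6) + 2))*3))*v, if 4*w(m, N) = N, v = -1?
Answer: -sqrt(34)/42 ≈ -0.13883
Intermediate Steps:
c = 4 (c = 2**2 = 4)
w(m, N) = N/4
(sqrt(10 + 24)*x((c*(w(0, 6) + 2))*3))*v = (sqrt(10 + 24)/(((4*((1/4)*6 + 2))*3)))*(-1) = (sqrt(34)/(((4*(3/2 + 2))*3)))*(-1) = (sqrt(34)/(((4*(7/2))*3)))*(-1) = (sqrt(34)/((14*3)))*(-1) = (sqrt(34)/42)*(-1) = -sqrt(34)/42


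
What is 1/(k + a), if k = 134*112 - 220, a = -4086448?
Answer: -1/4071660 ≈ -2.4560e-7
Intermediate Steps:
k = 14788 (k = 15008 - 220 = 14788)
1/(k + a) = 1/(14788 - 4086448) = 1/(-4071660) = -1/4071660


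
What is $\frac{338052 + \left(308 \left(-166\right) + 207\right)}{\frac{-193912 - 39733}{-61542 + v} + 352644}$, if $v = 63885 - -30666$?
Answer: $\frac{9477907179}{11640192151} \approx 0.81424$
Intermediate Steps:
$v = 94551$ ($v = 63885 + 30666 = 94551$)
$\frac{338052 + \left(308 \left(-166\right) + 207\right)}{\frac{-193912 - 39733}{-61542 + v} + 352644} = \frac{338052 + \left(308 \left(-166\right) + 207\right)}{\frac{-193912 - 39733}{-61542 + 94551} + 352644} = \frac{338052 + \left(-51128 + 207\right)}{- \frac{233645}{33009} + 352644} = \frac{338052 - 50921}{\left(-233645\right) \frac{1}{33009} + 352644} = \frac{287131}{- \frac{233645}{33009} + 352644} = \frac{287131}{\frac{11640192151}{33009}} = 287131 \cdot \frac{33009}{11640192151} = \frac{9477907179}{11640192151}$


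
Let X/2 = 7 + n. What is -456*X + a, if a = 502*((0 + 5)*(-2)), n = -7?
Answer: -5020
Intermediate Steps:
X = 0 (X = 2*(7 - 7) = 2*0 = 0)
a = -5020 (a = 502*(5*(-2)) = 502*(-10) = -5020)
-456*X + a = -456*0 - 5020 = 0 - 5020 = -5020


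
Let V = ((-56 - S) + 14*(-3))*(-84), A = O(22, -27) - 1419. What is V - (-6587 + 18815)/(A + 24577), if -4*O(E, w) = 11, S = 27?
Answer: 972471588/92621 ≈ 10499.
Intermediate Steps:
O(E, w) = -11/4 (O(E, w) = -1/4*11 = -11/4)
A = -5687/4 (A = -11/4 - 1419 = -5687/4 ≈ -1421.8)
V = 10500 (V = ((-56 - 1*27) + 14*(-3))*(-84) = ((-56 - 27) - 42)*(-84) = (-83 - 42)*(-84) = -125*(-84) = 10500)
V - (-6587 + 18815)/(A + 24577) = 10500 - (-6587 + 18815)/(-5687/4 + 24577) = 10500 - 12228/92621/4 = 10500 - 12228*4/92621 = 10500 - 1*48912/92621 = 10500 - 48912/92621 = 972471588/92621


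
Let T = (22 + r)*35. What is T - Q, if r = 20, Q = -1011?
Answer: 2481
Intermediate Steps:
T = 1470 (T = (22 + 20)*35 = 42*35 = 1470)
T - Q = 1470 - 1*(-1011) = 1470 + 1011 = 2481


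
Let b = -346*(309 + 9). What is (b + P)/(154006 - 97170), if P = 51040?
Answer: -14747/14209 ≈ -1.0379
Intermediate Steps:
b = -110028 (b = -346*318 = -110028)
(b + P)/(154006 - 97170) = (-110028 + 51040)/(154006 - 97170) = -58988/56836 = -58988*1/56836 = -14747/14209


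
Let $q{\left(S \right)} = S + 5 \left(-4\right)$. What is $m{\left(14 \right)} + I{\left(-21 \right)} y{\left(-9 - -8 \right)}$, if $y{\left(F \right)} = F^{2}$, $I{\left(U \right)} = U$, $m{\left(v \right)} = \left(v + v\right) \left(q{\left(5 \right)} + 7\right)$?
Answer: $-245$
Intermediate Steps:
$q{\left(S \right)} = -20 + S$ ($q{\left(S \right)} = S - 20 = -20 + S$)
$m{\left(v \right)} = - 16 v$ ($m{\left(v \right)} = \left(v + v\right) \left(\left(-20 + 5\right) + 7\right) = 2 v \left(-15 + 7\right) = 2 v \left(-8\right) = - 16 v$)
$m{\left(14 \right)} + I{\left(-21 \right)} y{\left(-9 - -8 \right)} = \left(-16\right) 14 - 21 \left(-9 - -8\right)^{2} = -224 - 21 \left(-9 + 8\right)^{2} = -224 - 21 \left(-1\right)^{2} = -224 - 21 = -245$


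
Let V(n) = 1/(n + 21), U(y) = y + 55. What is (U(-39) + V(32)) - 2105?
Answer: -110716/53 ≈ -2089.0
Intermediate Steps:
U(y) = 55 + y
V(n) = 1/(21 + n)
(U(-39) + V(32)) - 2105 = ((55 - 39) + 1/(21 + 32)) - 2105 = (16 + 1/53) - 2105 = 849/53 - 2105 = -110716/53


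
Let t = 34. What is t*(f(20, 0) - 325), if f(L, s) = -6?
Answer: -11254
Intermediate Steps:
t*(f(20, 0) - 325) = 34*(-6 - 325) = 34*(-331) = -11254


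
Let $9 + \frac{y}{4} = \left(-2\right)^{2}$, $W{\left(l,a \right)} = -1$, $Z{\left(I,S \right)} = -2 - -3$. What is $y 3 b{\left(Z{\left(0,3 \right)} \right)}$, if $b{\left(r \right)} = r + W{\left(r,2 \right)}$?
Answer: $0$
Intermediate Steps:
$Z{\left(I,S \right)} = 1$ ($Z{\left(I,S \right)} = -2 + 3 = 1$)
$b{\left(r \right)} = -1 + r$ ($b{\left(r \right)} = r - 1 = -1 + r$)
$y = -20$ ($y = -36 + 4 \left(-2\right)^{2} = -36 + 4 \cdot 4 = -36 + 16 = -20$)
$y 3 b{\left(Z{\left(0,3 \right)} \right)} = - 20 \cdot 3 \left(-1 + 1\right) = - 20 \cdot 3 \cdot 0 = \left(-20\right) 0 = 0$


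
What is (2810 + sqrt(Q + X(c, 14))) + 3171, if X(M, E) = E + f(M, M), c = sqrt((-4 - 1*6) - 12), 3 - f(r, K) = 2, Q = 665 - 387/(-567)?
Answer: 5981 + sqrt(300181)/21 ≈ 6007.1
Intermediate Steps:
Q = 41938/63 (Q = 665 - 387*(-1)/567 = 665 - 1*(-43/63) = 665 + 43/63 = 41938/63 ≈ 665.68)
f(r, K) = 1 (f(r, K) = 3 - 1*2 = 3 - 2 = 1)
c = I*sqrt(22) (c = sqrt((-4 - 6) - 12) = sqrt(-10 - 12) = sqrt(-22) = I*sqrt(22) ≈ 4.6904*I)
X(M, E) = 1 + E (X(M, E) = E + 1 = 1 + E)
(2810 + sqrt(Q + X(c, 14))) + 3171 = (2810 + sqrt(41938/63 + (1 + 14))) + 3171 = (2810 + sqrt(41938/63 + 15)) + 3171 = (2810 + sqrt(42883/63)) + 3171 = (2810 + sqrt(300181)/21) + 3171 = 5981 + sqrt(300181)/21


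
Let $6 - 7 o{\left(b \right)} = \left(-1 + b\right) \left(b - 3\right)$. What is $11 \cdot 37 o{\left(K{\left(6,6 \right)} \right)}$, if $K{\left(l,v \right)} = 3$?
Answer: $\frac{2442}{7} \approx 348.86$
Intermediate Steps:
$o{\left(b \right)} = \frac{6}{7} - \frac{\left(-1 + b\right) \left(-3 + b\right)}{7}$ ($o{\left(b \right)} = \frac{6}{7} - \frac{\left(-1 + b\right) \left(b - 3\right)}{7} = \frac{6}{7} - \frac{\left(-1 + b\right) \left(-3 + b\right)}{7}$)
$11 \cdot 37 o{\left(K{\left(6,6 \right)} \right)} = 11 \cdot 37 \left(\frac{3}{7} - \frac{3^{2}}{7} + \frac{4}{7} \cdot 3\right) = 407 \left(\frac{3}{7} - \frac{9}{7} + \frac{12}{7}\right) = 407 \cdot \frac{6}{7} = \frac{2442}{7}$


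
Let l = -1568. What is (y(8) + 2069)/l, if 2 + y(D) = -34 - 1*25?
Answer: -251/196 ≈ -1.2806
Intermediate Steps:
y(D) = -61 (y(D) = -2 + (-34 - 1*25) = -2 + (-34 - 25) = -2 - 59 = -61)
(y(8) + 2069)/l = (-61 + 2069)/(-1568) = 2008*(-1/1568) = -251/196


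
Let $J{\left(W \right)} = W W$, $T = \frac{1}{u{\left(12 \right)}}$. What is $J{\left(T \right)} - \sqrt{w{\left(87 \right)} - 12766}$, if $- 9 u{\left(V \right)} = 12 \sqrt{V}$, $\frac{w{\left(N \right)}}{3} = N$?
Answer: $\frac{3}{64} - i \sqrt{12505} \approx 0.046875 - 111.83 i$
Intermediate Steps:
$w{\left(N \right)} = 3 N$
$u{\left(V \right)} = - \frac{4 \sqrt{V}}{3}$ ($u{\left(V \right)} = - \frac{12 \sqrt{V}}{9} = - \frac{4 \sqrt{V}}{3}$)
$T = - \frac{\sqrt{3}}{8}$ ($T = \frac{1}{\left(- \frac{4}{3}\right) \sqrt{12}} = \frac{1}{\left(- \frac{4}{3}\right) 2 \sqrt{3}} = \frac{1}{\left(- \frac{8}{3}\right) \sqrt{3}} = - \frac{\sqrt{3}}{8} \approx -0.21651$)
$J{\left(W \right)} = W^{2}$
$J{\left(T \right)} - \sqrt{w{\left(87 \right)} - 12766} = \left(- \frac{\sqrt{3}}{8}\right)^{2} - \sqrt{3 \cdot 87 - 12766} = \frac{3}{64} - \sqrt{261 - 12766} = \frac{3}{64} - \sqrt{-12505} = \frac{3}{64} - i \sqrt{12505}$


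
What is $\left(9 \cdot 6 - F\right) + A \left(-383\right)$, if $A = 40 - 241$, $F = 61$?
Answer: $76976$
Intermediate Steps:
$A = -201$
$\left(9 \cdot 6 - F\right) + A \left(-383\right) = \left(9 \cdot 6 - 61\right) - -76983 = \left(54 - 61\right) + 76983 = -7 + 76983 = 76976$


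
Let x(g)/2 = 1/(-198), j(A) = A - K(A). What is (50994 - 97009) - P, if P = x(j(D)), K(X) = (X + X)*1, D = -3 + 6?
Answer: -4555484/99 ≈ -46015.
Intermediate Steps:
D = 3
K(X) = 2*X (K(X) = (2*X)*1 = 2*X)
j(A) = -A (j(A) = A - 2*A = -A)
x(g) = -1/99 (x(g) = 2/(-198) = 2*(-1/198) = -1/99)
P = -1/99 ≈ -0.010101
(50994 - 97009) - P = (50994 - 97009) - 1*(-1/99) = -46015 + 1/99 = -4555484/99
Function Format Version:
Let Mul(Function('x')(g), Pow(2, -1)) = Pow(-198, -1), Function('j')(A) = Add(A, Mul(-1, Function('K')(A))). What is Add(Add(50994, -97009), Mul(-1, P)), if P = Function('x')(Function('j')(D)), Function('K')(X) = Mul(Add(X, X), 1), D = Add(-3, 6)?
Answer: Rational(-4555484, 99) ≈ -46015.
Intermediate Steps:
D = 3
Function('K')(X) = Mul(2, X) (Function('K')(X) = Mul(Mul(2, X), 1) = Mul(2, X))
Function('j')(A) = Mul(-1, A) (Function('j')(A) = Add(A, Mul(-1, Mul(2, A))) = Add(A, Mul(-2, A)) = Mul(-1, A))
Function('x')(g) = Rational(-1, 99) (Function('x')(g) = Mul(2, Pow(-198, -1)) = Mul(2, Rational(-1, 198)) = Rational(-1, 99))
P = Rational(-1, 99) ≈ -0.010101
Add(Add(50994, -97009), Mul(-1, P)) = Add(Add(50994, -97009), Mul(-1, Rational(-1, 99))) = Add(-46015, Rational(1, 99)) = Rational(-4555484, 99)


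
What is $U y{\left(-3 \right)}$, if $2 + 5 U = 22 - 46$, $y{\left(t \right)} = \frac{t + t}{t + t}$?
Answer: $- \frac{26}{5} \approx -5.2$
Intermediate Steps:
$y{\left(t \right)} = 1$ ($y{\left(t \right)} = \frac{2 t}{2 t} = 2 t \frac{1}{2 t} = 1$)
$U = - \frac{26}{5}$ ($U = - \frac{2}{5} + \frac{22 - 46}{5} = - \frac{2}{5} + \frac{1}{5} \left(-24\right) = - \frac{2}{5} - \frac{24}{5} = - \frac{26}{5} \approx -5.2$)
$U y{\left(-3 \right)} = \left(- \frac{26}{5}\right) 1 = - \frac{26}{5}$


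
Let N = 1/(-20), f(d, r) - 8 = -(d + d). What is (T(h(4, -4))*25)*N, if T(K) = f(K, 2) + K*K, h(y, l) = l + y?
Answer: -10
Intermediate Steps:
f(d, r) = 8 - 2*d (f(d, r) = 8 - (d + d) = 8 - 2*d)
T(K) = 8 + K² - 2*K (T(K) = (8 - 2*K) + K*K = (8 - 2*K) + K² = 8 + K² - 2*K)
N = -1/20 ≈ -0.050000
(T(h(4, -4))*25)*N = ((8 + (-4 + 4)² - 2*(-4 + 4))*25)*(-1/20) = ((8 + 0² - 2*0)*25)*(-1/20) = ((8 + 0 + 0)*25)*(-1/20) = (8*25)*(-1/20) = 200*(-1/20) = -10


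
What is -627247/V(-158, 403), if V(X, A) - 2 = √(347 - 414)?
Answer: -1254494/71 + 627247*I*√67/71 ≈ -17669.0 + 72313.0*I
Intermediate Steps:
V(X, A) = 2 + I*√67 (V(X, A) = 2 + √(347 - 414) = 2 + √(-67) = 2 + I*√67)
-627247/V(-158, 403) = -627247/(2 + I*√67)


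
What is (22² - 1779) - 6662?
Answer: -7957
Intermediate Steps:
(22² - 1779) - 6662 = (484 - 1779) - 6662 = -1295 - 6662 = -7957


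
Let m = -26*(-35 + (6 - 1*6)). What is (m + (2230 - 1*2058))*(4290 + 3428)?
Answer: 8350876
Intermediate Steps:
m = 910 (m = -26*(-35 + (6 - 6)) = -26*(-35 + 0) = -26*(-35) = 910)
(m + (2230 - 1*2058))*(4290 + 3428) = (910 + (2230 - 1*2058))*(4290 + 3428) = (910 + (2230 - 2058))*7718 = (910 + 172)*7718 = 1082*7718 = 8350876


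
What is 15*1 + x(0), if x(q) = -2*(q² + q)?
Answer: 15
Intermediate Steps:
x(q) = -2*q - 2*q² (x(q) = -2*(q + q²) = -2*q - 2*q²)
15*1 + x(0) = 15*1 - 2*0*(1 + 0) = 15 - 2*0*1 = 15 + 0 = 15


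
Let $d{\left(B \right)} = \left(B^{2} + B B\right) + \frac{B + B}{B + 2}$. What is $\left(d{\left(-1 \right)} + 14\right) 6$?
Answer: $84$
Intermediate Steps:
$d{\left(B \right)} = 2 B^{2} + \frac{2 B}{2 + B}$ ($d{\left(B \right)} = \left(B^{2} + B^{2}\right) + \frac{2 B}{2 + B} = 2 B^{2} + \frac{2 B}{2 + B}$)
$\left(d{\left(-1 \right)} + 14\right) 6 = \left(2 \left(-1\right) \frac{1}{2 - 1} \left(1 + \left(-1\right)^{2} + 2 \left(-1\right)\right) + 14\right) 6 = \left(2 \left(-1\right) 1^{-1} \left(1 + 1 - 2\right) + 14\right) 6 = \left(2 \left(-1\right) 1 \cdot 0 + 14\right) 6 = \left(0 + 14\right) 6 = 14 \cdot 6 = 84$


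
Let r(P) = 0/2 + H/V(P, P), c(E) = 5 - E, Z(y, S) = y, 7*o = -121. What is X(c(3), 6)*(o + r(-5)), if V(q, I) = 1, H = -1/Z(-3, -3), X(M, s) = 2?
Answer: -712/21 ≈ -33.905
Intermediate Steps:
o = -121/7 (o = (⅐)*(-121) = -121/7 ≈ -17.286)
H = ⅓ (H = -1/(-3) = -1*(-⅓) = ⅓ ≈ 0.33333)
r(P) = ⅓ (r(P) = 0/2 + (⅓)/1 = 0*(½) + (⅓)*1 = 0 + ⅓ = ⅓)
X(c(3), 6)*(o + r(-5)) = 2*(-121/7 + ⅓) = 2*(-356/21) = -712/21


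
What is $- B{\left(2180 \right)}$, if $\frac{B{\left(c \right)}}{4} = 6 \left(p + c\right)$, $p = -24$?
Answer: $-51744$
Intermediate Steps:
$B{\left(c \right)} = -576 + 24 c$ ($B{\left(c \right)} = 4 \cdot 6 \left(-24 + c\right) = 4 \left(-144 + 6 c\right) = -576 + 24 c$)
$- B{\left(2180 \right)} = - (-576 + 24 \cdot 2180) = - (-576 + 52320) = \left(-1\right) 51744 = -51744$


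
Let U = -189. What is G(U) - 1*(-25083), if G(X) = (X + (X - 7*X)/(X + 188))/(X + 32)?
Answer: 3939354/157 ≈ 25091.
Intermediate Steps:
G(X) = (X - 6*X/(188 + X))/(32 + X) (G(X) = (X + (X - 7*X)/(188 + X))/(32 + X) = (X + (-6*X)/(188 + X))/(32 + X) = (X - 6*X/(188 + X))/(32 + X))
G(U) - 1*(-25083) = -189*(182 - 189)/(6016 + (-189)**2 + 220*(-189)) - 1*(-25083) = -189*(-7)/(6016 + 35721 - 41580) + 25083 = -189*(-7)/157 + 25083 = -189*1/157*(-7) + 25083 = 1323/157 + 25083 = 3939354/157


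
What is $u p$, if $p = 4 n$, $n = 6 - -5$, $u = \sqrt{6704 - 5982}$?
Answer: $836 \sqrt{2} \approx 1182.3$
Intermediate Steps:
$u = 19 \sqrt{2}$ ($u = \sqrt{722} = 19 \sqrt{2} \approx 26.87$)
$n = 11$ ($n = 6 + 5 = 11$)
$p = 44$ ($p = 4 \cdot 11 = 44$)
$u p = 19 \sqrt{2} \cdot 44 = 836 \sqrt{2}$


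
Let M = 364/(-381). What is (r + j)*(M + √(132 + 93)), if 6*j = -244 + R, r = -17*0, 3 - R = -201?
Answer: -107020/1143 ≈ -93.631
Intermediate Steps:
R = 204 (R = 3 - 1*(-201) = 3 + 201 = 204)
r = 0
j = -20/3 (j = (-244 + 204)/6 = (⅙)*(-40) = -20/3 ≈ -6.6667)
M = -364/381 (M = 364*(-1/381) = -364/381 ≈ -0.95538)
(r + j)*(M + √(132 + 93)) = (0 - 20/3)*(-364/381 + √(132 + 93)) = -20*(-364/381 + √225)/3 = -20*(-364/381 + 15)/3 = -20/3*5351/381 = -107020/1143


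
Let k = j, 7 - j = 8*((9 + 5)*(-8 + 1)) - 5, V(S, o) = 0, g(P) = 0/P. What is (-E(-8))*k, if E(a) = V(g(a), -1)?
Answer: 0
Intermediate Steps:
g(P) = 0
j = 796 (j = 7 - (8*((9 + 5)*(-8 + 1)) - 5) = 7 - (8*(14*(-7)) - 5) = 7 - (8*(-98) - 5) = 7 - (-784 - 5) = 7 - 1*(-789) = 7 + 789 = 796)
E(a) = 0
k = 796
(-E(-8))*k = -1*0*796 = 0*796 = 0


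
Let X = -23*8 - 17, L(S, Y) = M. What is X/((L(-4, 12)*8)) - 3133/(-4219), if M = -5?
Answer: 973339/168760 ≈ 5.7676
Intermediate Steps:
L(S, Y) = -5
X = -201 (X = -184 - 17 = -201)
X/((L(-4, 12)*8)) - 3133/(-4219) = -201/((-5*8)) - 3133/(-4219) = -201/(-40) - 3133*(-1/4219) = -201*(-1/40) + 3133/4219 = 201/40 + 3133/4219 = 973339/168760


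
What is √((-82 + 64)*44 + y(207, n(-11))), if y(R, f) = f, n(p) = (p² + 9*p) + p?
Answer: I*√781 ≈ 27.946*I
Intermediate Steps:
n(p) = p² + 10*p
√((-82 + 64)*44 + y(207, n(-11))) = √((-82 + 64)*44 - 11*(10 - 11)) = √(-18*44 - 11*(-1)) = √(-792 + 11) = √(-781) = I*√781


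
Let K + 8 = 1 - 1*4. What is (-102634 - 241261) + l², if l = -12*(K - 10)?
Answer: -280391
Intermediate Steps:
K = -11 (K = -8 + (1 - 1*4) = -8 + (1 - 4) = -8 - 3 = -11)
l = 252 (l = -12*(-11 - 10) = -12*(-21) = 252)
(-102634 - 241261) + l² = (-102634 - 241261) + 252² = -343895 + 63504 = -280391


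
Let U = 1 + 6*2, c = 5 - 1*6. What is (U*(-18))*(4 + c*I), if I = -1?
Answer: -1170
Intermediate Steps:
c = -1 (c = 5 - 6 = -1)
U = 13 (U = 1 + 12 = 13)
(U*(-18))*(4 + c*I) = (13*(-18))*(4 - 1*(-1)) = -234*(4 + 1) = -234*5 = -1170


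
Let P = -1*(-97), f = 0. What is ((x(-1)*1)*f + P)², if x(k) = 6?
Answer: 9409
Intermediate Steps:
P = 97
((x(-1)*1)*f + P)² = ((6*1)*0 + 97)² = (6*0 + 97)² = (0 + 97)² = 97² = 9409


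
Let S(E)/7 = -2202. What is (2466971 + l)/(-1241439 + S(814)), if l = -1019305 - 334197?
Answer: -1113469/1256853 ≈ -0.88592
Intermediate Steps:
S(E) = -15414 (S(E) = 7*(-2202) = -15414)
l = -1353502
(2466971 + l)/(-1241439 + S(814)) = (2466971 - 1353502)/(-1241439 - 15414) = 1113469/(-1256853) = 1113469*(-1/1256853) = -1113469/1256853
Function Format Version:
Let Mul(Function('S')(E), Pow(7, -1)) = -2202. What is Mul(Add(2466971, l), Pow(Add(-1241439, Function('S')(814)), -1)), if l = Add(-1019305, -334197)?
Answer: Rational(-1113469, 1256853) ≈ -0.88592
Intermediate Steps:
Function('S')(E) = -15414 (Function('S')(E) = Mul(7, -2202) = -15414)
l = -1353502
Mul(Add(2466971, l), Pow(Add(-1241439, Function('S')(814)), -1)) = Mul(Add(2466971, -1353502), Pow(Add(-1241439, -15414), -1)) = Mul(1113469, Pow(-1256853, -1)) = Mul(1113469, Rational(-1, 1256853)) = Rational(-1113469, 1256853)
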